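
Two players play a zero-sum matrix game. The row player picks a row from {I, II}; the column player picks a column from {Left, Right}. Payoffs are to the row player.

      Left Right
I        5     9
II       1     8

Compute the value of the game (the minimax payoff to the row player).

5

Row minima: I → 5, II → 1; maximin = 5.
Column maxima: Left → 5, Right → 9; minimax = 5.
Since maximin = minimax = 5, there is a saddle point and the value is 5.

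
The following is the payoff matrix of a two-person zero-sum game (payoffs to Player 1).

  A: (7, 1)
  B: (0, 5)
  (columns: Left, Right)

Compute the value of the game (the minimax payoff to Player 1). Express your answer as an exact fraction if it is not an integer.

Row minima: A → 1, B → 0; maximin = 1.
Column maxima: Left → 7, Right → 5; minimax = 5.
1 ≠ 5, so there is no saddle point; optimal play is mixed.
Let Player 1 play A with probability p. Expected payoff against Left: 7p + 0(1−p) = 7p; against Right: 1p + 5(1−p) = −4p + 5.
Setting these equal: 7p = −4p + 5 ⇒ 11p = 5 ⇒ p = 5/11, and the value is (7)·(5/11) = 35/11.
For Player 2: with q = P(Left), equating A's and B's payoffs gives 6q + 1 = −5q + 5 ⇒ q = 4/11.

35/11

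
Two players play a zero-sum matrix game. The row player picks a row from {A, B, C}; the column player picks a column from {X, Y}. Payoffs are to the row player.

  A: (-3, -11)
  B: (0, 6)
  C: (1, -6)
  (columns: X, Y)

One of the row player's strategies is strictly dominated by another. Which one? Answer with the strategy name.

A

B gives a strictly higher payoff than A against every column: 0 > -3, 6 > -11.
So A is strictly dominated and the row player never plays it.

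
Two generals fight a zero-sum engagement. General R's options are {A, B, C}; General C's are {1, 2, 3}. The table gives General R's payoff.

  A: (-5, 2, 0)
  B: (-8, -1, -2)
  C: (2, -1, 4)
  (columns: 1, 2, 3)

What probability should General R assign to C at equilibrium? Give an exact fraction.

Row minima: A → -5, B → -8, C → -1; maximin = -1.
Column maxima: 1 → 2, 2 → 2, 3 → 4; minimax = 2.
-1 ≠ 2, so there is no saddle point; optimal play is mixed.
B is strictly dominated by A, so General R never plays it.
3 is strictly dominated by 1 (it gives General R strictly more in every row), so General C never plays it.
On the remaining 2×2 (A, C vs 1, 2):
Let General R play A with probability p. Expected payoff against 1: (-5)p + 2(1−p) = −7p + 2; against 2: 2p + (-1)(1−p) = 3p − 1.
Setting these equal: −7p + 2 = 3p − 1 ⇒ −10p = -3 ⇒ p = 3/10, and the value is (-7)·(3/10) + 2 = -1/10.
For General C: with q = P(1), equating A's and C's payoffs gives −7q + 2 = 3q − 1 ⇒ q = 3/10.

7/10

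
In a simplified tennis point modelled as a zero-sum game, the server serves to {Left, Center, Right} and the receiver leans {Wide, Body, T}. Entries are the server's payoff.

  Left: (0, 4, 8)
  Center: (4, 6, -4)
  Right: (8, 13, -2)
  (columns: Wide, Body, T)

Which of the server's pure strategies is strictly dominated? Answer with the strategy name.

Center

Right gives a strictly higher payoff than Center against every column: 8 > 4, 13 > 6, -2 > -4.
So Center is strictly dominated and the server never plays it.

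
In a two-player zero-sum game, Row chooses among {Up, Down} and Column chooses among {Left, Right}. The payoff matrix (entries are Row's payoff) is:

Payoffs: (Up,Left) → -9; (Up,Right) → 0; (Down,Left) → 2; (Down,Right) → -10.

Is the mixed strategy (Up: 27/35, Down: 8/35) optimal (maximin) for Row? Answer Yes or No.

No

Against Left this mix gives (27/35)·(-9) + (8/35)·2 = -227/35.
Against Right this mix gives (27/35)·0 + (8/35)·(-10) = -16/7.
Column will play Left, holding Row to -227/35. Shifting weight toward the row that does better against Left would raise this floor (the equalizing mix achieves -30/7 against both Left and Right), so the proposed strategy is not optimal.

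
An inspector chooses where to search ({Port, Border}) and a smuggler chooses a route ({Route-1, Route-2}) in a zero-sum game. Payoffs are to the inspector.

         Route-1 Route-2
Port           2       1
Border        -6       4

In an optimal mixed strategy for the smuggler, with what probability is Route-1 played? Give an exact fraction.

Row minima: Port → 1, Border → -6; maximin = 1.
Column maxima: Route-1 → 2, Route-2 → 4; minimax = 2.
1 ≠ 2, so there is no saddle point; optimal play is mixed.
Let the inspector play Port with probability p. Expected payoff against Route-1: 2p + (-6)(1−p) = 8p − 6; against Route-2: 1p + 4(1−p) = −3p + 4.
Setting these equal: 8p − 6 = −3p + 4 ⇒ 11p = 10 ⇒ p = 10/11, and the value is (8)·(10/11) − 6 = 14/11.
For the smuggler: with q = P(Route-1), equating Port's and Border's payoffs gives q + 1 = −10q + 4 ⇒ q = 3/11.

3/11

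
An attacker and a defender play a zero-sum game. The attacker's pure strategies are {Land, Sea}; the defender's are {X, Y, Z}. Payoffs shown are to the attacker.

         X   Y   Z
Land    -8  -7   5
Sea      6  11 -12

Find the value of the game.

-66/31

Row minima: Land → -8, Sea → -12; maximin = -8.
Column maxima: X → 6, Y → 11, Z → 5; minimax = 5.
-8 ≠ 5, so there is no saddle point; optimal play is mixed.
Y is strictly dominated by X (it gives the attacker strictly more in every row), so the defender never plays it.
On the remaining 2×2 (Land, Sea vs X, Z):
Let the attacker play Land with probability p. Expected payoff against X: (-8)p + 6(1−p) = −14p + 6; against Z: 5p + (-12)(1−p) = 17p − 12.
Setting these equal: −14p + 6 = 17p − 12 ⇒ −31p = -18 ⇒ p = 18/31, and the value is (-14)·(18/31) + 6 = -66/31.
For the defender: with q = P(X), equating Land's and Sea's payoffs gives −13q + 5 = 18q − 12 ⇒ q = 17/31.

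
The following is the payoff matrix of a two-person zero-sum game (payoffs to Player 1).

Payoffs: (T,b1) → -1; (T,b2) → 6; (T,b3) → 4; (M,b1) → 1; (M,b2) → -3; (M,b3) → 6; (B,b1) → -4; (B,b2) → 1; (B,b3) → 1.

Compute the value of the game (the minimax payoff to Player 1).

Row minima: T → -1, M → -3, B → -4; maximin = -1.
Column maxima: b1 → 1, b2 → 6, b3 → 6; minimax = 1.
-1 ≠ 1, so there is no saddle point; optimal play is mixed.
B is strictly dominated by T, so Player 1 never plays it.
b3 is strictly dominated by b1 (it gives Player 1 strictly more in every row), so Player 2 never plays it.
On the remaining 2×2 (T, M vs b1, b2):
Let Player 1 play T with probability p. Expected payoff against b1: (-1)p + 1(1−p) = −2p + 1; against b2: 6p + (-3)(1−p) = 9p − 3.
Setting these equal: −2p + 1 = 9p − 3 ⇒ −11p = -4 ⇒ p = 4/11, and the value is (-2)·(4/11) + 1 = 3/11.
For Player 2: with q = P(b1), equating T's and M's payoffs gives −7q + 6 = 4q − 3 ⇒ q = 9/11.

3/11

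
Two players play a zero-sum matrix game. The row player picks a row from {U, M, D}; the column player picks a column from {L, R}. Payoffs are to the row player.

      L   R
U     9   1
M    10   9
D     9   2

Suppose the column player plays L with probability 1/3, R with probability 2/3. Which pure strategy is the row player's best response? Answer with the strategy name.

Expected payoff of U: (1/3)·9 + (2/3)·1 = 11/3.
Expected payoff of M: (1/3)·10 + (2/3)·9 = 28/3.
Expected payoff of D: (1/3)·9 + (2/3)·2 = 13/3.
The largest is 28/3, so the row player's best response is M.

M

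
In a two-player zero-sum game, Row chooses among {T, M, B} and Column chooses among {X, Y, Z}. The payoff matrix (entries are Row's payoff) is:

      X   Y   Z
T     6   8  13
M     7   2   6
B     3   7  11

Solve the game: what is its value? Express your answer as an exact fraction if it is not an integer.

44/7

Row minima: T → 6, M → 2, B → 3; maximin = 6.
Column maxima: X → 7, Y → 8, Z → 13; minimax = 7.
6 ≠ 7, so there is no saddle point; optimal play is mixed.
B is strictly dominated by T, so Row never plays it.
Z is strictly dominated by Y (it gives Row strictly more in every row), so Column never plays it.
On the remaining 2×2 (T, M vs X, Y):
Let Row play T with probability p. Expected payoff against X: 6p + 7(1−p) = −p + 7; against Y: 8p + 2(1−p) = 6p + 2.
Setting these equal: −p + 7 = 6p + 2 ⇒ −7p = -5 ⇒ p = 5/7, and the value is (-1)·(5/7) + 7 = 44/7.
For Column: with q = P(X), equating T's and M's payoffs gives −2q + 8 = 5q + 2 ⇒ q = 6/7.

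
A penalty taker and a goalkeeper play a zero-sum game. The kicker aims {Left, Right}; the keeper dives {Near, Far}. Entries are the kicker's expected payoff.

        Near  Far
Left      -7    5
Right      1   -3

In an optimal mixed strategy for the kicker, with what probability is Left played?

1/4

Row minima: Left → -7, Right → -3; maximin = -3.
Column maxima: Near → 1, Far → 5; minimax = 1.
-3 ≠ 1, so there is no saddle point; optimal play is mixed.
Let the kicker play Left with probability p. Expected payoff against Near: (-7)p + 1(1−p) = −8p + 1; against Far: 5p + (-3)(1−p) = 8p − 3.
Setting these equal: −8p + 1 = 8p − 3 ⇒ −16p = -4 ⇒ p = 1/4, and the value is (-8)·(1/4) + 1 = -1.
For the keeper: with q = P(Near), equating Left's and Right's payoffs gives −12q + 5 = 4q − 3 ⇒ q = 1/2.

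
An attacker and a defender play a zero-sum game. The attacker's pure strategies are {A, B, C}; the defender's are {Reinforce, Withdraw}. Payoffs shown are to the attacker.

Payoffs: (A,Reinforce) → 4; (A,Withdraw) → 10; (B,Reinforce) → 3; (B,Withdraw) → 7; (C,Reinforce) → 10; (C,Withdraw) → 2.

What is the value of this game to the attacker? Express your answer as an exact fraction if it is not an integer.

46/7

Row minima: A → 4, B → 3, C → 2; maximin = 4.
Column maxima: Reinforce → 10, Withdraw → 10; minimax = 10.
4 ≠ 10, so there is no saddle point; optimal play is mixed.
B is strictly dominated by A, so the attacker never plays it.
On the remaining 2×2 (A, C vs Reinforce, Withdraw):
Let the attacker play A with probability p. Expected payoff against Reinforce: 4p + 10(1−p) = −6p + 10; against Withdraw: 10p + 2(1−p) = 8p + 2.
Setting these equal: −6p + 10 = 8p + 2 ⇒ −14p = -8 ⇒ p = 4/7, and the value is (-6)·(4/7) + 10 = 46/7.
For the defender: with q = P(Reinforce), equating A's and C's payoffs gives −6q + 10 = 8q + 2 ⇒ q = 4/7.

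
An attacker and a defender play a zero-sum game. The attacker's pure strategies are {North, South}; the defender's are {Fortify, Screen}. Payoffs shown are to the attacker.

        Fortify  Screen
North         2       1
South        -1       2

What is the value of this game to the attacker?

Row minima: North → 1, South → -1; maximin = 1.
Column maxima: Fortify → 2, Screen → 2; minimax = 2.
1 ≠ 2, so there is no saddle point; optimal play is mixed.
Let the attacker play North with probability p. Expected payoff against Fortify: 2p + (-1)(1−p) = 3p − 1; against Screen: 1p + 2(1−p) = −p + 2.
Setting these equal: 3p − 1 = −p + 2 ⇒ 4p = 3 ⇒ p = 3/4, and the value is (3)·(3/4) − 1 = 5/4.
For the defender: with q = P(Fortify), equating North's and South's payoffs gives q + 1 = −3q + 2 ⇒ q = 1/4.

5/4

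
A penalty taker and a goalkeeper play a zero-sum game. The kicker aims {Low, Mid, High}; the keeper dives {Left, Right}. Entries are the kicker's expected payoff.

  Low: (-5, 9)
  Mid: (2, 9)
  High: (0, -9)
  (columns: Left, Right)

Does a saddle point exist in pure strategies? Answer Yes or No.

Row minima: Low → -5, Mid → 2, High → -9; maximin = 2.
Column maxima: Left → 2, Right → 9; minimax = 2.
maximin = minimax = 2, so a saddle point exists.

Yes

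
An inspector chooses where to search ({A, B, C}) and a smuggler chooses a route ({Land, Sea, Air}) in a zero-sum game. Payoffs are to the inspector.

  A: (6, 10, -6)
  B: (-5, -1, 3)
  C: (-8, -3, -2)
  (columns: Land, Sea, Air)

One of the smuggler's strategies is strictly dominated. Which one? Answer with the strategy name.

Land holds the inspector's payoff strictly below Sea in every row: 6 < 10, -5 < -1, -8 < -3.
So Sea is strictly dominated for the smuggler.

Sea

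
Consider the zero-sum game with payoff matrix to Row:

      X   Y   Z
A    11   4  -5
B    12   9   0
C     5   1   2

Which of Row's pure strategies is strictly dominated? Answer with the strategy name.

B gives a strictly higher payoff than A against every column: 12 > 11, 9 > 4, 0 > -5.
So A is strictly dominated and Row never plays it.

A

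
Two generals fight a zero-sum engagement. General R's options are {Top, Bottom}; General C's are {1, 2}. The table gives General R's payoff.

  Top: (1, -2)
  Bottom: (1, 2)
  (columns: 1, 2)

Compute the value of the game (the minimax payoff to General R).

1

Row minima: Top → -2, Bottom → 1; maximin = 1.
Column maxima: 1 → 1, 2 → 2; minimax = 1.
Since maximin = minimax = 1, there is a saddle point and the value is 1.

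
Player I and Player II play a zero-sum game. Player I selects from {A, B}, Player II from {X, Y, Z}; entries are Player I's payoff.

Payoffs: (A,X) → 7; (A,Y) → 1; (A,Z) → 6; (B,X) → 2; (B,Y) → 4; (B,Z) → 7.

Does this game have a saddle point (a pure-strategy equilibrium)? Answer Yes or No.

Row minima: A → 1, B → 2; maximin = 2.
Column maxima: X → 7, Y → 4, Z → 7; minimax = 4.
2 ≠ 4, so no pure-strategy equilibrium exists.

No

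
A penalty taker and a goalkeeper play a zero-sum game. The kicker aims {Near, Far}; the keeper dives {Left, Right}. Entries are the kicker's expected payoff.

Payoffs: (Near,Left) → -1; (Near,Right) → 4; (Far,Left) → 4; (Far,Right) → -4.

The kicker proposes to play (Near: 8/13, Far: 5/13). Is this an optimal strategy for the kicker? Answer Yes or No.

Against Left this mix gives (8/13)·(-1) + (5/13)·4 = 12/13.
Against Right this mix gives (8/13)·4 + (5/13)·(-4) = 12/13.
All of the keeper's active replies (Left, Right) yield 12/13, and no column does worse for the kicker. The mix makes the keeper indifferent and guarantees 12/13, so it is optimal.

Yes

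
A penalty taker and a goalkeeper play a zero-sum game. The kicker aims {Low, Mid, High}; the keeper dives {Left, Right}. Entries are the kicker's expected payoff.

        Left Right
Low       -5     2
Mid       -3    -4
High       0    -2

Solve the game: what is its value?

Row minima: Low → -5, Mid → -4, High → -2; maximin = -2.
Column maxima: Left → 0, Right → 2; minimax = 0.
-2 ≠ 0, so there is no saddle point; optimal play is mixed.
Mid is strictly dominated by High, so the kicker never plays it.
On the remaining 2×2 (Low, High vs Left, Right):
Let the kicker play Low with probability p. Expected payoff against Left: (-5)p + 0(1−p) = −5p; against Right: 2p + (-2)(1−p) = 4p − 2.
Setting these equal: −5p = 4p − 2 ⇒ −9p = -2 ⇒ p = 2/9, and the value is (-5)·(2/9) = -10/9.
For the keeper: with q = P(Left), equating Low's and High's payoffs gives −7q + 2 = 2q − 2 ⇒ q = 4/9.

-10/9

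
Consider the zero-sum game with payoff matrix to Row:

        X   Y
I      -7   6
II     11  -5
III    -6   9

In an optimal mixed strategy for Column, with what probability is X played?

14/31

Row minima: I → -7, II → -5, III → -6; maximin = -5.
Column maxima: X → 11, Y → 9; minimax = 9.
-5 ≠ 9, so there is no saddle point; optimal play is mixed.
I is strictly dominated by III, so Row never plays it.
On the remaining 2×2 (II, III vs X, Y):
Let Row play II with probability p. Expected payoff against X: 11p + (-6)(1−p) = 17p − 6; against Y: (-5)p + 9(1−p) = −14p + 9.
Setting these equal: 17p − 6 = −14p + 9 ⇒ 31p = 15 ⇒ p = 15/31, and the value is (17)·(15/31) − 6 = 69/31.
For Column: with q = P(X), equating II's and III's payoffs gives 16q − 5 = −15q + 9 ⇒ q = 14/31.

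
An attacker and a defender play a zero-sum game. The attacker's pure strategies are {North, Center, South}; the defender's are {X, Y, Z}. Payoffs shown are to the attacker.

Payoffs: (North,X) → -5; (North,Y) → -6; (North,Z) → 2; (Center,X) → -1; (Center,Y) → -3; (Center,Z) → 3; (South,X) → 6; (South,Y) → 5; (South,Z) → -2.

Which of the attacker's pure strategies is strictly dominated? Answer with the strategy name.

Center gives a strictly higher payoff than North against every column: -1 > -5, -3 > -6, 3 > 2.
So North is strictly dominated and the attacker never plays it.

North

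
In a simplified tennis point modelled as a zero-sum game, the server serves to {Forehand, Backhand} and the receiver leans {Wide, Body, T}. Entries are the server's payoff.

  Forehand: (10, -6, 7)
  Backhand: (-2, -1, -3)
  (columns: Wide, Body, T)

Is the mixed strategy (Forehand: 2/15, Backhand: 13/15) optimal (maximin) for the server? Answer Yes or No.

Against Wide this mix gives (2/15)·10 + (13/15)·(-2) = -2/5.
Against Body this mix gives (2/15)·(-6) + (13/15)·(-1) = -5/3.
Against T this mix gives (2/15)·7 + (13/15)·(-3) = -5/3.
All of the receiver's active replies (Body, T) yield -5/3, and no column does worse for the server. The mix makes the receiver indifferent and guarantees -5/3, so it is optimal.

Yes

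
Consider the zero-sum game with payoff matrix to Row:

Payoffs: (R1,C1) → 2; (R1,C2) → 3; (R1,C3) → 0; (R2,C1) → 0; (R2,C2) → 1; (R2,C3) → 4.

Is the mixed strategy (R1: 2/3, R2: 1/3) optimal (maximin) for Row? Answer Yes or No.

Yes

Against C1 this mix gives (2/3)·2 + (1/3)·0 = 4/3.
Against C2 this mix gives (2/3)·3 + (1/3)·1 = 7/3.
Against C3 this mix gives (2/3)·0 + (1/3)·4 = 4/3.
All of Column's active replies (C1, C3) yield 4/3, and no column does worse for Row. The mix makes Column indifferent and guarantees 4/3, so it is optimal.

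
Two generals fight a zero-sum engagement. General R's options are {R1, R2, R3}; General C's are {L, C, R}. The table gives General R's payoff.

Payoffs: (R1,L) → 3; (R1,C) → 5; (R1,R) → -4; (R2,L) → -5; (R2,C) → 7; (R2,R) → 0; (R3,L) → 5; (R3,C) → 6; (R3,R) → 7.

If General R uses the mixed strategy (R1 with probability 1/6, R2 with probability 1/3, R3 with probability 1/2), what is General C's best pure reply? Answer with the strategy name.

If General C plays L, General R's expected payoff is (1/6)·3 + (1/3)·(-5) + (1/2)·5 = 4/3.
If General C plays C, General R's expected payoff is (1/6)·5 + (1/3)·7 + (1/2)·6 = 37/6.
If General C plays R, General R's expected payoff is (1/6)·(-4) + (1/3)·0 + (1/2)·7 = 17/6.
General C minimizes General R's payoff; the smallest is 4/3, so the best response is L.

L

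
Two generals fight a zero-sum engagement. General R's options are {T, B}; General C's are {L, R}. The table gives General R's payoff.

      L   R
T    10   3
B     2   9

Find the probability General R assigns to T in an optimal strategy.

1/2

Row minima: T → 3, B → 2; maximin = 3.
Column maxima: L → 10, R → 9; minimax = 9.
3 ≠ 9, so there is no saddle point; optimal play is mixed.
Let General R play T with probability p. Expected payoff against L: 10p + 2(1−p) = 8p + 2; against R: 3p + 9(1−p) = −6p + 9.
Setting these equal: 8p + 2 = −6p + 9 ⇒ 14p = 7 ⇒ p = 1/2, and the value is (8)·(1/2) + 2 = 6.
For General C: with q = P(L), equating T's and B's payoffs gives 7q + 3 = −7q + 9 ⇒ q = 3/7.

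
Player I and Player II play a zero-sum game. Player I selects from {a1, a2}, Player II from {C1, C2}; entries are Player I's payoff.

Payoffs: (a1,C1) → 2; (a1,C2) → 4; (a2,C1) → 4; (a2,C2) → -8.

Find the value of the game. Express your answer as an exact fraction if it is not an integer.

16/7

Row minima: a1 → 2, a2 → -8; maximin = 2.
Column maxima: C1 → 4, C2 → 4; minimax = 4.
2 ≠ 4, so there is no saddle point; optimal play is mixed.
Let Player I play a1 with probability p. Expected payoff against C1: 2p + 4(1−p) = −2p + 4; against C2: 4p + (-8)(1−p) = 12p − 8.
Setting these equal: −2p + 4 = 12p − 8 ⇒ −14p = -12 ⇒ p = 6/7, and the value is (-2)·(6/7) + 4 = 16/7.
For Player II: with q = P(C1), equating a1's and a2's payoffs gives −2q + 4 = 12q − 8 ⇒ q = 6/7.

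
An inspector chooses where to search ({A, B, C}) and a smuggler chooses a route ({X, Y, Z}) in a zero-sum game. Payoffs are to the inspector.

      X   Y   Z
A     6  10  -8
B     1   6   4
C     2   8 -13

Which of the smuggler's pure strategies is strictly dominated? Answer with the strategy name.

X holds the inspector's payoff strictly below Y in every row: 6 < 10, 1 < 6, 2 < 8.
So Y is strictly dominated for the smuggler.

Y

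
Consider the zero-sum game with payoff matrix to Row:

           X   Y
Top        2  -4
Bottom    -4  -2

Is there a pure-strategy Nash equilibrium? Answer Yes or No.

Row minima: Top → -4, Bottom → -4; maximin = -4.
Column maxima: X → 2, Y → -2; minimax = -2.
-4 ≠ -2, so no pure-strategy equilibrium exists.

No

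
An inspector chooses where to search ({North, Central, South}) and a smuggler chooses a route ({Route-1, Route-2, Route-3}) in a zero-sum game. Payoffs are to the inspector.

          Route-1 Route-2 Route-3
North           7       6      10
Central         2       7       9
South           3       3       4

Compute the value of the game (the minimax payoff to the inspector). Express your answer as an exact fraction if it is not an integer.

37/6

Row minima: North → 6, Central → 2, South → 3; maximin = 6.
Column maxima: Route-1 → 7, Route-2 → 7, Route-3 → 10; minimax = 7.
6 ≠ 7, so there is no saddle point; optimal play is mixed.
South is strictly dominated by North, so the inspector never plays it.
Route-3 is strictly dominated by Route-1 (it gives the inspector strictly more in every row), so the smuggler never plays it.
On the remaining 2×2 (North, Central vs Route-1, Route-2):
Let the inspector play North with probability p. Expected payoff against Route-1: 7p + 2(1−p) = 5p + 2; against Route-2: 6p + 7(1−p) = −p + 7.
Setting these equal: 5p + 2 = −p + 7 ⇒ 6p = 5 ⇒ p = 5/6, and the value is (5)·(5/6) + 2 = 37/6.
For the smuggler: with q = P(Route-1), equating North's and Central's payoffs gives q + 6 = −5q + 7 ⇒ q = 1/6.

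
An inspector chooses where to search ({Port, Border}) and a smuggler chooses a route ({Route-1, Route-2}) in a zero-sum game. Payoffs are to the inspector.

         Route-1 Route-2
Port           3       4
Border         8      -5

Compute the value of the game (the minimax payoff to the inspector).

47/14

Row minima: Port → 3, Border → -5; maximin = 3.
Column maxima: Route-1 → 8, Route-2 → 4; minimax = 4.
3 ≠ 4, so there is no saddle point; optimal play is mixed.
Let the inspector play Port with probability p. Expected payoff against Route-1: 3p + 8(1−p) = −5p + 8; against Route-2: 4p + (-5)(1−p) = 9p − 5.
Setting these equal: −5p + 8 = 9p − 5 ⇒ −14p = -13 ⇒ p = 13/14, and the value is (-5)·(13/14) + 8 = 47/14.
For the smuggler: with q = P(Route-1), equating Port's and Border's payoffs gives −q + 4 = 13q − 5 ⇒ q = 9/14.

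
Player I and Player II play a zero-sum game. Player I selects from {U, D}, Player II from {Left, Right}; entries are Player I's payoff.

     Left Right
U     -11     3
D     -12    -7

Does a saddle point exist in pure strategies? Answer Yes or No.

Yes

Row minima: U → -11, D → -12; maximin = -11.
Column maxima: Left → -11, Right → 3; minimax = -11.
maximin = minimax = -11, so a saddle point exists.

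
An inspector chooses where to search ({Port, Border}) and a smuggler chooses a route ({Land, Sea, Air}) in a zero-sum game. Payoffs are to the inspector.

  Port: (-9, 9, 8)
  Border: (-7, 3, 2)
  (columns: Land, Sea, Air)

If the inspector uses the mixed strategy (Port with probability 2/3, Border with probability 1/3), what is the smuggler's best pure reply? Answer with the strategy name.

If the smuggler plays Land, the inspector's expected payoff is (2/3)·(-9) + (1/3)·(-7) = -25/3.
If the smuggler plays Sea, the inspector's expected payoff is (2/3)·9 + (1/3)·3 = 7.
If the smuggler plays Air, the inspector's expected payoff is (2/3)·8 + (1/3)·2 = 6.
The smuggler minimizes the inspector's payoff; the smallest is -25/3, so the best response is Land.

Land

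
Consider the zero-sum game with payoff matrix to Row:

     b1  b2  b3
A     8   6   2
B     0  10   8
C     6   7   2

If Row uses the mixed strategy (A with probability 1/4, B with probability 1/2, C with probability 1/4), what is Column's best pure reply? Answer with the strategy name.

If Column plays b1, Row's expected payoff is (1/4)·8 + (1/2)·0 + (1/4)·6 = 7/2.
If Column plays b2, Row's expected payoff is (1/4)·6 + (1/2)·10 + (1/4)·7 = 33/4.
If Column plays b3, Row's expected payoff is (1/4)·2 + (1/2)·8 + (1/4)·2 = 5.
Column minimizes Row's payoff; the smallest is 7/2, so the best response is b1.

b1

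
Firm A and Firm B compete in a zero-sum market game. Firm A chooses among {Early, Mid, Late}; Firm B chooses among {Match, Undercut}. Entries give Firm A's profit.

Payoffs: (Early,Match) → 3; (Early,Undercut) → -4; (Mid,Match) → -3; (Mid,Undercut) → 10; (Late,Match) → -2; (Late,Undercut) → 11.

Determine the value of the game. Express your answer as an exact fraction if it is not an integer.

Row minima: Early → -4, Mid → -3, Late → -2; maximin = -2.
Column maxima: Match → 3, Undercut → 11; minimax = 3.
-2 ≠ 3, so there is no saddle point; optimal play is mixed.
Mid is strictly dominated by Late, so Firm A never plays it.
On the remaining 2×2 (Early, Late vs Match, Undercut):
Let Firm A play Early with probability p. Expected payoff against Match: 3p + (-2)(1−p) = 5p − 2; against Undercut: (-4)p + 11(1−p) = −15p + 11.
Setting these equal: 5p − 2 = −15p + 11 ⇒ 20p = 13 ⇒ p = 13/20, and the value is (5)·(13/20) − 2 = 5/4.
For Firm B: with q = P(Match), equating Early's and Late's payoffs gives 7q − 4 = −13q + 11 ⇒ q = 3/4.

5/4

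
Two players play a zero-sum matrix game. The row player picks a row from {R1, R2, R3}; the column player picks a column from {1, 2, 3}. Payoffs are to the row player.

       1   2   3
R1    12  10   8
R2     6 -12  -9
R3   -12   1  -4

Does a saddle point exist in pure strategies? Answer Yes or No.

Row minima: R1 → 8, R2 → -12, R3 → -12; maximin = 8.
Column maxima: 1 → 12, 2 → 10, 3 → 8; minimax = 8.
maximin = minimax = 8, so a saddle point exists.

Yes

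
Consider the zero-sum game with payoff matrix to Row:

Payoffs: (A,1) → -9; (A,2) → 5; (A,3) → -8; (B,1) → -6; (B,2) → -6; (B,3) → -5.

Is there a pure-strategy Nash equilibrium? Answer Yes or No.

Yes

Row minima: A → -9, B → -6; maximin = -6.
Column maxima: 1 → -6, 2 → 5, 3 → -5; minimax = -6.
maximin = minimax = -6, so a saddle point exists.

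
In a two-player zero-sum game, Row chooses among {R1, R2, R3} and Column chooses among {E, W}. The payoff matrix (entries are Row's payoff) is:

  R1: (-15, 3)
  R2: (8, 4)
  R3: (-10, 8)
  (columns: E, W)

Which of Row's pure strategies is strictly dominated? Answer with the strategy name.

R2 gives a strictly higher payoff than R1 against every column: 8 > -15, 4 > 3.
So R1 is strictly dominated and Row never plays it.

R1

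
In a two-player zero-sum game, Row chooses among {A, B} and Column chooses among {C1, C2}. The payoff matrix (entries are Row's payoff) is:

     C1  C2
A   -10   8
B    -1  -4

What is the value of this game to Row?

-16/7

Row minima: A → -10, B → -4; maximin = -4.
Column maxima: C1 → -1, C2 → 8; minimax = -1.
-4 ≠ -1, so there is no saddle point; optimal play is mixed.
Let Row play A with probability p. Expected payoff against C1: (-10)p + (-1)(1−p) = −9p − 1; against C2: 8p + (-4)(1−p) = 12p − 4.
Setting these equal: −9p − 1 = 12p − 4 ⇒ −21p = -3 ⇒ p = 1/7, and the value is (-9)·(1/7) − 1 = -16/7.
For Column: with q = P(C1), equating A's and B's payoffs gives −18q + 8 = 3q − 4 ⇒ q = 4/7.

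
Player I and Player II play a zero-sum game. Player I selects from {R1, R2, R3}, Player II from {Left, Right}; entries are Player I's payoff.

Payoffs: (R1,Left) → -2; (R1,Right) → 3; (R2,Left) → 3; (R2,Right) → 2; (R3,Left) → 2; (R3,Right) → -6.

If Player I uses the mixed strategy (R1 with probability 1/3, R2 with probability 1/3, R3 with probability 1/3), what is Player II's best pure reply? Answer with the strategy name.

Right

If Player II plays Left, Player I's expected payoff is (1/3)·(-2) + (1/3)·3 + (1/3)·2 = 1.
If Player II plays Right, Player I's expected payoff is (1/3)·3 + (1/3)·2 + (1/3)·(-6) = -1/3.
Player II minimizes Player I's payoff; the smallest is -1/3, so the best response is Right.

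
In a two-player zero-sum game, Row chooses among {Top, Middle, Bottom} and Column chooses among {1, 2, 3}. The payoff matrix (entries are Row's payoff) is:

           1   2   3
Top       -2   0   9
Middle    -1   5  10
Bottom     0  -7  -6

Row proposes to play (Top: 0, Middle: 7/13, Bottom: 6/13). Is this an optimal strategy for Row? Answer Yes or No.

Yes

Against 1 this mix gives (7/13)·(-1) + (6/13)·0 = -7/13.
Against 2 this mix gives (7/13)·5 + (6/13)·(-7) = -7/13.
Against 3 this mix gives (7/13)·10 + (6/13)·(-6) = 34/13.
All of Column's active replies (1, 2) yield -7/13, and no column does worse for Row. The mix makes Column indifferent and guarantees -7/13, so it is optimal.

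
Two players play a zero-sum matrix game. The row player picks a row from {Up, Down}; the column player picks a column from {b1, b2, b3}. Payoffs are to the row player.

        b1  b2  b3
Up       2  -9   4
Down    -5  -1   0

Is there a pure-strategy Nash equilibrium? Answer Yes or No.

No

Row minima: Up → -9, Down → -5; maximin = -5.
Column maxima: b1 → 2, b2 → -1, b3 → 4; minimax = -1.
-5 ≠ -1, so no pure-strategy equilibrium exists.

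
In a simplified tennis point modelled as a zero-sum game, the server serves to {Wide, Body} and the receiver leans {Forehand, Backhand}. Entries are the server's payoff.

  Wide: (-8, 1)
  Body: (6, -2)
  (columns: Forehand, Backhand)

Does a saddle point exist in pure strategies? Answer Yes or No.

No

Row minima: Wide → -8, Body → -2; maximin = -2.
Column maxima: Forehand → 6, Backhand → 1; minimax = 1.
-2 ≠ 1, so no pure-strategy equilibrium exists.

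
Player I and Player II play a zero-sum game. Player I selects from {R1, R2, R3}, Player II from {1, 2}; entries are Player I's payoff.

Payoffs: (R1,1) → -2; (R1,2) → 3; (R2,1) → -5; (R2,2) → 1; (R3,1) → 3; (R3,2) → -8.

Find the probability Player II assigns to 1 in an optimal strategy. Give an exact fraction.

11/16

Row minima: R1 → -2, R2 → -5, R3 → -8; maximin = -2.
Column maxima: 1 → 3, 2 → 3; minimax = 3.
-2 ≠ 3, so there is no saddle point; optimal play is mixed.
R2 is strictly dominated by R1, so Player I never plays it.
On the remaining 2×2 (R1, R3 vs 1, 2):
Let Player I play R1 with probability p. Expected payoff against 1: (-2)p + 3(1−p) = −5p + 3; against 2: 3p + (-8)(1−p) = 11p − 8.
Setting these equal: −5p + 3 = 11p − 8 ⇒ −16p = -11 ⇒ p = 11/16, and the value is (-5)·(11/16) + 3 = -7/16.
For Player II: with q = P(1), equating R1's and R3's payoffs gives −5q + 3 = 11q − 8 ⇒ q = 11/16.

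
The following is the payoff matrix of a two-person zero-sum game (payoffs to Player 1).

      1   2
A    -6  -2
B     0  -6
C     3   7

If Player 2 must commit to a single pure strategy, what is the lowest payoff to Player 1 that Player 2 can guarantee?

Column maxima: 1 → 3, 2 → 7.
The smallest of these is 3.

3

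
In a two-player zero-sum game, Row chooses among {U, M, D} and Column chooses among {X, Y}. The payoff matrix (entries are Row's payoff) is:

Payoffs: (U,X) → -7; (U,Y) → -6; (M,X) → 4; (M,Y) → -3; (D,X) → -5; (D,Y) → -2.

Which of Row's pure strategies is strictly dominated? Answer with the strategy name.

M gives a strictly higher payoff than U against every column: 4 > -7, -3 > -6.
So U is strictly dominated and Row never plays it.

U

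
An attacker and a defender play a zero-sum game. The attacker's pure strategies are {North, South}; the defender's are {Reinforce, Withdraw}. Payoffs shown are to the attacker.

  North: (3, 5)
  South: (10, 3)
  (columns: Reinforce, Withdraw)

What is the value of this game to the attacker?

41/9

Row minima: North → 3, South → 3; maximin = 3.
Column maxima: Reinforce → 10, Withdraw → 5; minimax = 5.
3 ≠ 5, so there is no saddle point; optimal play is mixed.
Let the attacker play North with probability p. Expected payoff against Reinforce: 3p + 10(1−p) = −7p + 10; against Withdraw: 5p + 3(1−p) = 2p + 3.
Setting these equal: −7p + 10 = 2p + 3 ⇒ −9p = -7 ⇒ p = 7/9, and the value is (-7)·(7/9) + 10 = 41/9.
For the defender: with q = P(Reinforce), equating North's and South's payoffs gives −2q + 5 = 7q + 3 ⇒ q = 2/9.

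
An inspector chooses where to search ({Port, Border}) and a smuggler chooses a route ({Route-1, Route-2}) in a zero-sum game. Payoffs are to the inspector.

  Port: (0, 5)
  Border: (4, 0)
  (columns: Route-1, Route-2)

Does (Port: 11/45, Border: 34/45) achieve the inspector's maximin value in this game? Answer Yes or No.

Against Route-1 this mix gives (11/45)·0 + (34/45)·4 = 136/45.
Against Route-2 this mix gives (11/45)·5 + (34/45)·0 = 11/9.
The smuggler will play Route-2, holding the inspector to 11/9. Shifting weight toward the row that does better against Route-2 would raise this floor (the equalizing mix achieves 20/9 against both Route-2 and Route-1), so the proposed strategy is not optimal.

No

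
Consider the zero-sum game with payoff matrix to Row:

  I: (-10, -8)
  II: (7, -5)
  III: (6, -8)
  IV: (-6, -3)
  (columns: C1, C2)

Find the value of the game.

-17/5

Row minima: I → -10, II → -5, III → -8, IV → -6; maximin = -5.
Column maxima: C1 → 7, C2 → -3; minimax = -3.
-5 ≠ -3, so there is no saddle point; optimal play is mixed.
I is strictly dominated by II, so Row never plays it.
III is strictly dominated by II, so Row never plays it.
On the remaining 2×2 (II, IV vs C1, C2):
Let Row play II with probability p. Expected payoff against C1: 7p + (-6)(1−p) = 13p − 6; against C2: (-5)p + (-3)(1−p) = −2p − 3.
Setting these equal: 13p − 6 = −2p − 3 ⇒ 15p = 3 ⇒ p = 1/5, and the value is (13)·(1/5) − 6 = -17/5.
For Column: with q = P(C1), equating II's and IV's payoffs gives 12q − 5 = −3q − 3 ⇒ q = 2/15.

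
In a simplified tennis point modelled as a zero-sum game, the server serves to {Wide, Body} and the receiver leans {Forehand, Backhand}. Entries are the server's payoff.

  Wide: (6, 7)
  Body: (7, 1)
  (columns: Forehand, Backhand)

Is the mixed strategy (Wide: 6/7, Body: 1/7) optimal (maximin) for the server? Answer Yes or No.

Yes

Against Forehand this mix gives (6/7)·6 + (1/7)·7 = 43/7.
Against Backhand this mix gives (6/7)·7 + (1/7)·1 = 43/7.
All of the receiver's active replies (Forehand, Backhand) yield 43/7, and no column does worse for the server. The mix makes the receiver indifferent and guarantees 43/7, so it is optimal.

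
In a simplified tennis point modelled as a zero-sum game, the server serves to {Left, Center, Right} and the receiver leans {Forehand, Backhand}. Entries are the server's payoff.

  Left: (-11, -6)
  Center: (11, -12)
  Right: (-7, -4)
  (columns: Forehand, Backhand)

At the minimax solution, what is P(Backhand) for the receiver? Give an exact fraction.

9/13

Row minima: Left → -11, Center → -12, Right → -7; maximin = -7.
Column maxima: Forehand → 11, Backhand → -4; minimax = -4.
-7 ≠ -4, so there is no saddle point; optimal play is mixed.
Left is strictly dominated by Right, so the server never plays it.
On the remaining 2×2 (Center, Right vs Forehand, Backhand):
Let the server play Center with probability p. Expected payoff against Forehand: 11p + (-7)(1−p) = 18p − 7; against Backhand: (-12)p + (-4)(1−p) = −8p − 4.
Setting these equal: 18p − 7 = −8p − 4 ⇒ 26p = 3 ⇒ p = 3/26, and the value is (18)·(3/26) − 7 = -64/13.
For the receiver: with q = P(Forehand), equating Center's and Right's payoffs gives 23q − 12 = −3q − 4 ⇒ q = 4/13.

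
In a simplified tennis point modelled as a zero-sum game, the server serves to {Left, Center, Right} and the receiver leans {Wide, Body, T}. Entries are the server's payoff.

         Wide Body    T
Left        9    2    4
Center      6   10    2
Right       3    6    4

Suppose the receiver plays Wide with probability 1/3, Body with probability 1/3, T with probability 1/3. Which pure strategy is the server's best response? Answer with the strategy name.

Center

Expected payoff of Left: (1/3)·9 + (1/3)·2 + (1/3)·4 = 5.
Expected payoff of Center: (1/3)·6 + (1/3)·10 + (1/3)·2 = 6.
Expected payoff of Right: (1/3)·3 + (1/3)·6 + (1/3)·4 = 13/3.
The largest is 6, so the server's best response is Center.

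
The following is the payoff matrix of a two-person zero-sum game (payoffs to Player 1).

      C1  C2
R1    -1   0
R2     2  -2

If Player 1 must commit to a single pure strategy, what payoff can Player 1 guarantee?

-1

Row minima: R1 → -1, R2 → -2.
The best of these is -1.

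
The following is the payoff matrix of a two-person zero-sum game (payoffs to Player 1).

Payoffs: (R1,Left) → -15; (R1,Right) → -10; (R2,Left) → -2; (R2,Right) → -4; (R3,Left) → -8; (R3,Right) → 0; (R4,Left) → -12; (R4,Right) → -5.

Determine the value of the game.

Row minima: R1 → -15, R2 → -4, R3 → -8, R4 → -12; maximin = -4.
Column maxima: Left → -2, Right → 0; minimax = -2.
-4 ≠ -2, so there is no saddle point; optimal play is mixed.
R1 is strictly dominated by R2, so Player 1 never plays it.
R4 is strictly dominated by R2, so Player 1 never plays it.
On the remaining 2×2 (R2, R3 vs Left, Right):
Let Player 1 play R2 with probability p. Expected payoff against Left: (-2)p + (-8)(1−p) = 6p − 8; against Right: (-4)p + 0(1−p) = −4p.
Setting these equal: 6p − 8 = −4p ⇒ 10p = 8 ⇒ p = 4/5, and the value is (6)·(4/5) − 8 = -16/5.
For Player 2: with q = P(Left), equating R2's and R3's payoffs gives 2q − 4 = −8q ⇒ q = 2/5.

-16/5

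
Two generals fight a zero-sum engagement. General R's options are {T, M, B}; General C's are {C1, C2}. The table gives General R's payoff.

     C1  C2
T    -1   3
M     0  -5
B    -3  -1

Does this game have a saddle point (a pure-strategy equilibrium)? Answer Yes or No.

No

Row minima: T → -1, M → -5, B → -3; maximin = -1.
Column maxima: C1 → 0, C2 → 3; minimax = 0.
-1 ≠ 0, so no pure-strategy equilibrium exists.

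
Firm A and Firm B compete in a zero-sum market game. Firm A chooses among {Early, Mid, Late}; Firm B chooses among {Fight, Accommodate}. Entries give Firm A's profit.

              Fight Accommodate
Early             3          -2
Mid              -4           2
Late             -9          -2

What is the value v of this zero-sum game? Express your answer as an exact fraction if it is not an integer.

Row minima: Early → -2, Mid → -4, Late → -9; maximin = -2.
Column maxima: Fight → 3, Accommodate → 2; minimax = 2.
-2 ≠ 2, so there is no saddle point; optimal play is mixed.
Late is strictly dominated by Mid, so Firm A never plays it.
On the remaining 2×2 (Early, Mid vs Fight, Accommodate):
Let Firm A play Early with probability p. Expected payoff against Fight: 3p + (-4)(1−p) = 7p − 4; against Accommodate: (-2)p + 2(1−p) = −4p + 2.
Setting these equal: 7p − 4 = −4p + 2 ⇒ 11p = 6 ⇒ p = 6/11, and the value is (7)·(6/11) − 4 = -2/11.
For Firm B: with q = P(Fight), equating Early's and Mid's payoffs gives 5q − 2 = −6q + 2 ⇒ q = 4/11.

-2/11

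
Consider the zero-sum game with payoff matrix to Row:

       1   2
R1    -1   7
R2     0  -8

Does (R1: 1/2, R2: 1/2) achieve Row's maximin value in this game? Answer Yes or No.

Yes

Against 1 this mix gives (1/2)·(-1) + (1/2)·0 = -1/2.
Against 2 this mix gives (1/2)·7 + (1/2)·(-8) = -1/2.
All of Column's active replies (1, 2) yield -1/2, and no column does worse for Row. The mix makes Column indifferent and guarantees -1/2, so it is optimal.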